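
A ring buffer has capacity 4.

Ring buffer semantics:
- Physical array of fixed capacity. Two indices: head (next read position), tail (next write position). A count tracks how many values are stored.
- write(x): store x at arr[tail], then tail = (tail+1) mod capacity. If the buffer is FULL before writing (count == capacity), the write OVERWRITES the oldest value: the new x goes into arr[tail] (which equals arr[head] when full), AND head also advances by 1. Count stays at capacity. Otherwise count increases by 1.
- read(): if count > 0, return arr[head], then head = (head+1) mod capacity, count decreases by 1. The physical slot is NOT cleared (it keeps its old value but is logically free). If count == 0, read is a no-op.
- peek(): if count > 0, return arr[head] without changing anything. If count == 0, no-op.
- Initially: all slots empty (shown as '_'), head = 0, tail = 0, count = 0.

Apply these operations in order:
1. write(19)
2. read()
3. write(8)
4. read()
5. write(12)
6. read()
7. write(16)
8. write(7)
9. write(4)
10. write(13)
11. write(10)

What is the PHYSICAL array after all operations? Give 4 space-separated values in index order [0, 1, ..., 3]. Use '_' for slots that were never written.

After op 1 (write(19)): arr=[19 _ _ _] head=0 tail=1 count=1
After op 2 (read()): arr=[19 _ _ _] head=1 tail=1 count=0
After op 3 (write(8)): arr=[19 8 _ _] head=1 tail=2 count=1
After op 4 (read()): arr=[19 8 _ _] head=2 tail=2 count=0
After op 5 (write(12)): arr=[19 8 12 _] head=2 tail=3 count=1
After op 6 (read()): arr=[19 8 12 _] head=3 tail=3 count=0
After op 7 (write(16)): arr=[19 8 12 16] head=3 tail=0 count=1
After op 8 (write(7)): arr=[7 8 12 16] head=3 tail=1 count=2
After op 9 (write(4)): arr=[7 4 12 16] head=3 tail=2 count=3
After op 10 (write(13)): arr=[7 4 13 16] head=3 tail=3 count=4
After op 11 (write(10)): arr=[7 4 13 10] head=0 tail=0 count=4

Answer: 7 4 13 10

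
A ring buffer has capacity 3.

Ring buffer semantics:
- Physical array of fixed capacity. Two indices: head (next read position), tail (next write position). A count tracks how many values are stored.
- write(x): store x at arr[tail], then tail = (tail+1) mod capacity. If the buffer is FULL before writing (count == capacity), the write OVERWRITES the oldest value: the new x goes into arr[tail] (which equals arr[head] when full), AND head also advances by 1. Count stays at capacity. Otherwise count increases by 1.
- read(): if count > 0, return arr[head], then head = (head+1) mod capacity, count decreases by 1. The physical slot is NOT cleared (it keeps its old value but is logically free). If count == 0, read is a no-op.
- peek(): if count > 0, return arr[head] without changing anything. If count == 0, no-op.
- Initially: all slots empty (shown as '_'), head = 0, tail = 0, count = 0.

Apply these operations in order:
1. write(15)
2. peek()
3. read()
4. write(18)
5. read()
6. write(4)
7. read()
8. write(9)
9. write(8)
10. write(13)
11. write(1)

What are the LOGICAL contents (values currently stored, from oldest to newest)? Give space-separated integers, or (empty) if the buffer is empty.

Answer: 8 13 1

Derivation:
After op 1 (write(15)): arr=[15 _ _] head=0 tail=1 count=1
After op 2 (peek()): arr=[15 _ _] head=0 tail=1 count=1
After op 3 (read()): arr=[15 _ _] head=1 tail=1 count=0
After op 4 (write(18)): arr=[15 18 _] head=1 tail=2 count=1
After op 5 (read()): arr=[15 18 _] head=2 tail=2 count=0
After op 6 (write(4)): arr=[15 18 4] head=2 tail=0 count=1
After op 7 (read()): arr=[15 18 4] head=0 tail=0 count=0
After op 8 (write(9)): arr=[9 18 4] head=0 tail=1 count=1
After op 9 (write(8)): arr=[9 8 4] head=0 tail=2 count=2
After op 10 (write(13)): arr=[9 8 13] head=0 tail=0 count=3
After op 11 (write(1)): arr=[1 8 13] head=1 tail=1 count=3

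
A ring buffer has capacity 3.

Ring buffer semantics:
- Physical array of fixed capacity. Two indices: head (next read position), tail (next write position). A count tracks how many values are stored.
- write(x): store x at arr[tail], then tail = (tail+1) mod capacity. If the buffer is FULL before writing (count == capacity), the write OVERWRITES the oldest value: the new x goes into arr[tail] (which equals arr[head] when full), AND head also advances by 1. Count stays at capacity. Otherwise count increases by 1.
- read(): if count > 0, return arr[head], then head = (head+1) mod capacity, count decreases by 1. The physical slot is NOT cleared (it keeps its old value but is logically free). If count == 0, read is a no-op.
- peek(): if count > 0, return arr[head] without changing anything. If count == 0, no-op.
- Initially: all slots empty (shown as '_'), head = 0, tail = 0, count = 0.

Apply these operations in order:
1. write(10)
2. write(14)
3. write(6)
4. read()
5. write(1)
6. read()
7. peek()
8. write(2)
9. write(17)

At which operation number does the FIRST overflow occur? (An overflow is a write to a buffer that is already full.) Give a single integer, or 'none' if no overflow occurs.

After op 1 (write(10)): arr=[10 _ _] head=0 tail=1 count=1
After op 2 (write(14)): arr=[10 14 _] head=0 tail=2 count=2
After op 3 (write(6)): arr=[10 14 6] head=0 tail=0 count=3
After op 4 (read()): arr=[10 14 6] head=1 tail=0 count=2
After op 5 (write(1)): arr=[1 14 6] head=1 tail=1 count=3
After op 6 (read()): arr=[1 14 6] head=2 tail=1 count=2
After op 7 (peek()): arr=[1 14 6] head=2 tail=1 count=2
After op 8 (write(2)): arr=[1 2 6] head=2 tail=2 count=3
After op 9 (write(17)): arr=[1 2 17] head=0 tail=0 count=3

Answer: 9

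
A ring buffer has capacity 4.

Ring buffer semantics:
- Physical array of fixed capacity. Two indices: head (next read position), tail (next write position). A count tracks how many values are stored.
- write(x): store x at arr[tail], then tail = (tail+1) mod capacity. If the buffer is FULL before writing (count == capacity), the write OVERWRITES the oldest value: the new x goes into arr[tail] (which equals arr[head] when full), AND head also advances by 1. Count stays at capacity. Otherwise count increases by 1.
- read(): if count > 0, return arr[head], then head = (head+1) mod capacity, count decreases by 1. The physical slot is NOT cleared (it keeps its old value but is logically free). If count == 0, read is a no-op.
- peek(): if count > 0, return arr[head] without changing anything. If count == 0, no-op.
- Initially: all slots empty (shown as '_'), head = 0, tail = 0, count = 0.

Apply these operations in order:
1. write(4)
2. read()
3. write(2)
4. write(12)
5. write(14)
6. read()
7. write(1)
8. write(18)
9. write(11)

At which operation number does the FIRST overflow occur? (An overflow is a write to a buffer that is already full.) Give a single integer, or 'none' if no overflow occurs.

After op 1 (write(4)): arr=[4 _ _ _] head=0 tail=1 count=1
After op 2 (read()): arr=[4 _ _ _] head=1 tail=1 count=0
After op 3 (write(2)): arr=[4 2 _ _] head=1 tail=2 count=1
After op 4 (write(12)): arr=[4 2 12 _] head=1 tail=3 count=2
After op 5 (write(14)): arr=[4 2 12 14] head=1 tail=0 count=3
After op 6 (read()): arr=[4 2 12 14] head=2 tail=0 count=2
After op 7 (write(1)): arr=[1 2 12 14] head=2 tail=1 count=3
After op 8 (write(18)): arr=[1 18 12 14] head=2 tail=2 count=4
After op 9 (write(11)): arr=[1 18 11 14] head=3 tail=3 count=4

Answer: 9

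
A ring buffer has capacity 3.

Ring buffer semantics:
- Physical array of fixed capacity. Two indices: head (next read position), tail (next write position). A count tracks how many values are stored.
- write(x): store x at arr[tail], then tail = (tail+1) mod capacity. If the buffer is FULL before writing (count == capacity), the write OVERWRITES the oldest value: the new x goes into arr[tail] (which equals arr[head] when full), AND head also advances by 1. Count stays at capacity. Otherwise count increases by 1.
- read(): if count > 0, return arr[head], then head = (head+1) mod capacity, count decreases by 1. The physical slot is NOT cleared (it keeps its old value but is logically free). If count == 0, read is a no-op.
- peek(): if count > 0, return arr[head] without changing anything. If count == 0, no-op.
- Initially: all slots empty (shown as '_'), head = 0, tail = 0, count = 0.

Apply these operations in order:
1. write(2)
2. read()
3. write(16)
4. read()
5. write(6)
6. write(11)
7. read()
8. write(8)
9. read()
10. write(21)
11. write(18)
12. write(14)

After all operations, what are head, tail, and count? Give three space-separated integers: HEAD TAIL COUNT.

After op 1 (write(2)): arr=[2 _ _] head=0 tail=1 count=1
After op 2 (read()): arr=[2 _ _] head=1 tail=1 count=0
After op 3 (write(16)): arr=[2 16 _] head=1 tail=2 count=1
After op 4 (read()): arr=[2 16 _] head=2 tail=2 count=0
After op 5 (write(6)): arr=[2 16 6] head=2 tail=0 count=1
After op 6 (write(11)): arr=[11 16 6] head=2 tail=1 count=2
After op 7 (read()): arr=[11 16 6] head=0 tail=1 count=1
After op 8 (write(8)): arr=[11 8 6] head=0 tail=2 count=2
After op 9 (read()): arr=[11 8 6] head=1 tail=2 count=1
After op 10 (write(21)): arr=[11 8 21] head=1 tail=0 count=2
After op 11 (write(18)): arr=[18 8 21] head=1 tail=1 count=3
After op 12 (write(14)): arr=[18 14 21] head=2 tail=2 count=3

Answer: 2 2 3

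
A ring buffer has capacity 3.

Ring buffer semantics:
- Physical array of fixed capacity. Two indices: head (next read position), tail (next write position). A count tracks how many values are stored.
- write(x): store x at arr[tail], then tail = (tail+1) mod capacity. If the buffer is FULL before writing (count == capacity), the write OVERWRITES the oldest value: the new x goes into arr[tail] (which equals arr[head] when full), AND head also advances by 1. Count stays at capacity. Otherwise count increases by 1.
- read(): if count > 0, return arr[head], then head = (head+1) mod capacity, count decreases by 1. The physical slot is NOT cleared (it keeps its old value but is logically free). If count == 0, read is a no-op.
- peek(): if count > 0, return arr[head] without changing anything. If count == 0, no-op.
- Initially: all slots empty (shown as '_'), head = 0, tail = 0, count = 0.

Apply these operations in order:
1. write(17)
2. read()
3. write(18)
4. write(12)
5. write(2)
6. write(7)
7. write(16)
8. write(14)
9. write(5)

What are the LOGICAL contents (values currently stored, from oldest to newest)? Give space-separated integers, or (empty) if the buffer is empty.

After op 1 (write(17)): arr=[17 _ _] head=0 tail=1 count=1
After op 2 (read()): arr=[17 _ _] head=1 tail=1 count=0
After op 3 (write(18)): arr=[17 18 _] head=1 tail=2 count=1
After op 4 (write(12)): arr=[17 18 12] head=1 tail=0 count=2
After op 5 (write(2)): arr=[2 18 12] head=1 tail=1 count=3
After op 6 (write(7)): arr=[2 7 12] head=2 tail=2 count=3
After op 7 (write(16)): arr=[2 7 16] head=0 tail=0 count=3
After op 8 (write(14)): arr=[14 7 16] head=1 tail=1 count=3
After op 9 (write(5)): arr=[14 5 16] head=2 tail=2 count=3

Answer: 16 14 5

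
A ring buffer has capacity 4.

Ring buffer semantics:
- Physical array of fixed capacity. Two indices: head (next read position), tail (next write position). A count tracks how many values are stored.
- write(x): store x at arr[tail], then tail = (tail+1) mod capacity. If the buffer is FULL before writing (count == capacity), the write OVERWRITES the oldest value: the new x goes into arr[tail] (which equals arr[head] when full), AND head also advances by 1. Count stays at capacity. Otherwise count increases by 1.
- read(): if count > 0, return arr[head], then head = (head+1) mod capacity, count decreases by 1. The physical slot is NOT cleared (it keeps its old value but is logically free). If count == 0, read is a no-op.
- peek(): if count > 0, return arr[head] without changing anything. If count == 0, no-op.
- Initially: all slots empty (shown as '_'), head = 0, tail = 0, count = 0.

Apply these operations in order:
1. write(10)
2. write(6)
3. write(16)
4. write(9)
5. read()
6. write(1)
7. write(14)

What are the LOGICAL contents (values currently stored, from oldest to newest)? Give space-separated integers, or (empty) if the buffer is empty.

Answer: 16 9 1 14

Derivation:
After op 1 (write(10)): arr=[10 _ _ _] head=0 tail=1 count=1
After op 2 (write(6)): arr=[10 6 _ _] head=0 tail=2 count=2
After op 3 (write(16)): arr=[10 6 16 _] head=0 tail=3 count=3
After op 4 (write(9)): arr=[10 6 16 9] head=0 tail=0 count=4
After op 5 (read()): arr=[10 6 16 9] head=1 tail=0 count=3
After op 6 (write(1)): arr=[1 6 16 9] head=1 tail=1 count=4
After op 7 (write(14)): arr=[1 14 16 9] head=2 tail=2 count=4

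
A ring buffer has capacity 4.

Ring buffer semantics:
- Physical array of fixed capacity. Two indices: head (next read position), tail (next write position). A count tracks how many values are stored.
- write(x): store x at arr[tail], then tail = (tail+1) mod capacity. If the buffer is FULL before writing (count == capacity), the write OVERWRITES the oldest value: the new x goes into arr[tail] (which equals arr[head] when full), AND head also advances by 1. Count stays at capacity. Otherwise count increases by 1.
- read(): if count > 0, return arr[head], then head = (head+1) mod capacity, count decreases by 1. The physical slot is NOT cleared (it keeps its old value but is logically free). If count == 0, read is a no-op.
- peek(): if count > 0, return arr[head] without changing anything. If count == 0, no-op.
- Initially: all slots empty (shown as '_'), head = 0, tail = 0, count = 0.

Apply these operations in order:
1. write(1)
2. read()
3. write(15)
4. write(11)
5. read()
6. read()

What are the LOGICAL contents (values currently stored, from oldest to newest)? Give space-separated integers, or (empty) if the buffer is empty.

Answer: (empty)

Derivation:
After op 1 (write(1)): arr=[1 _ _ _] head=0 tail=1 count=1
After op 2 (read()): arr=[1 _ _ _] head=1 tail=1 count=0
After op 3 (write(15)): arr=[1 15 _ _] head=1 tail=2 count=1
After op 4 (write(11)): arr=[1 15 11 _] head=1 tail=3 count=2
After op 5 (read()): arr=[1 15 11 _] head=2 tail=3 count=1
After op 6 (read()): arr=[1 15 11 _] head=3 tail=3 count=0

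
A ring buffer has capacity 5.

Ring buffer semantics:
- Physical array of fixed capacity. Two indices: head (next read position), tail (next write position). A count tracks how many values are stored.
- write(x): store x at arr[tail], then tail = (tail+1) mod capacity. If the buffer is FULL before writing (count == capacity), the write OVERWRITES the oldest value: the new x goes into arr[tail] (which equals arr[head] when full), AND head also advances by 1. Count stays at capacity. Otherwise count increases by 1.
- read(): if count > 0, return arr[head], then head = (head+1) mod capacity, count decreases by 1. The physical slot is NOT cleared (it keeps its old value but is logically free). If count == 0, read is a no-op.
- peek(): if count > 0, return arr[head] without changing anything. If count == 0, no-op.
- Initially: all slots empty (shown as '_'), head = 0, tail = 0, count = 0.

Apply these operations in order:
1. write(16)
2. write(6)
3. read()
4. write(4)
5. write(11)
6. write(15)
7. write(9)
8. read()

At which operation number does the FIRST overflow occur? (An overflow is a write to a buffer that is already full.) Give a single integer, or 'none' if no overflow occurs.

Answer: none

Derivation:
After op 1 (write(16)): arr=[16 _ _ _ _] head=0 tail=1 count=1
After op 2 (write(6)): arr=[16 6 _ _ _] head=0 tail=2 count=2
After op 3 (read()): arr=[16 6 _ _ _] head=1 tail=2 count=1
After op 4 (write(4)): arr=[16 6 4 _ _] head=1 tail=3 count=2
After op 5 (write(11)): arr=[16 6 4 11 _] head=1 tail=4 count=3
After op 6 (write(15)): arr=[16 6 4 11 15] head=1 tail=0 count=4
After op 7 (write(9)): arr=[9 6 4 11 15] head=1 tail=1 count=5
After op 8 (read()): arr=[9 6 4 11 15] head=2 tail=1 count=4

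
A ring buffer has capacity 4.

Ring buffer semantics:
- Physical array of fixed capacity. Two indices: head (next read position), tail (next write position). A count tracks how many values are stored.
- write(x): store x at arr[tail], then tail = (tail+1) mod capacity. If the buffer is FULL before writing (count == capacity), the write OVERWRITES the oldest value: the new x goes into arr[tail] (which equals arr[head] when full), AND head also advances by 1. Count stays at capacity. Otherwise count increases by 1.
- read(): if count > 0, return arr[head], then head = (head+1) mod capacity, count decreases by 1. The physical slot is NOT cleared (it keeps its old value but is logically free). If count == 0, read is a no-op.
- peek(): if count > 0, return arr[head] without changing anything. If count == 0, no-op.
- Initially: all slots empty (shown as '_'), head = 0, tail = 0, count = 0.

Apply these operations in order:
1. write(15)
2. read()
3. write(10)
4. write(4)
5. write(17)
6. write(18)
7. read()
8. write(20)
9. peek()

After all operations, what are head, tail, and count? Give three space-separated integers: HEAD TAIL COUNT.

After op 1 (write(15)): arr=[15 _ _ _] head=0 tail=1 count=1
After op 2 (read()): arr=[15 _ _ _] head=1 tail=1 count=0
After op 3 (write(10)): arr=[15 10 _ _] head=1 tail=2 count=1
After op 4 (write(4)): arr=[15 10 4 _] head=1 tail=3 count=2
After op 5 (write(17)): arr=[15 10 4 17] head=1 tail=0 count=3
After op 6 (write(18)): arr=[18 10 4 17] head=1 tail=1 count=4
After op 7 (read()): arr=[18 10 4 17] head=2 tail=1 count=3
After op 8 (write(20)): arr=[18 20 4 17] head=2 tail=2 count=4
After op 9 (peek()): arr=[18 20 4 17] head=2 tail=2 count=4

Answer: 2 2 4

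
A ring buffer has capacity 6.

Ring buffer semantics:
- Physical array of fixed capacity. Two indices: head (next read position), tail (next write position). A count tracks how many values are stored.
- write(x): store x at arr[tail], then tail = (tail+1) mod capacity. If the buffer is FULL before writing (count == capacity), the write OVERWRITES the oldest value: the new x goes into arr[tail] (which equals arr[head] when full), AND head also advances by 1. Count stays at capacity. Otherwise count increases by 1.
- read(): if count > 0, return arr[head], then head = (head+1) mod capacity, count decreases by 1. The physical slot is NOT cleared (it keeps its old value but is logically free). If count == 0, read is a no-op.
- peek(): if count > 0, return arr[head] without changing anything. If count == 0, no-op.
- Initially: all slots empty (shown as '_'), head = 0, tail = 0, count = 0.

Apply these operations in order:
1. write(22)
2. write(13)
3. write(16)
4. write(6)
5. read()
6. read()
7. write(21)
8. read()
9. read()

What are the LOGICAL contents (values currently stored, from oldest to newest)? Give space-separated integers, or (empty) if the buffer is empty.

Answer: 21

Derivation:
After op 1 (write(22)): arr=[22 _ _ _ _ _] head=0 tail=1 count=1
After op 2 (write(13)): arr=[22 13 _ _ _ _] head=0 tail=2 count=2
After op 3 (write(16)): arr=[22 13 16 _ _ _] head=0 tail=3 count=3
After op 4 (write(6)): arr=[22 13 16 6 _ _] head=0 tail=4 count=4
After op 5 (read()): arr=[22 13 16 6 _ _] head=1 tail=4 count=3
After op 6 (read()): arr=[22 13 16 6 _ _] head=2 tail=4 count=2
After op 7 (write(21)): arr=[22 13 16 6 21 _] head=2 tail=5 count=3
After op 8 (read()): arr=[22 13 16 6 21 _] head=3 tail=5 count=2
After op 9 (read()): arr=[22 13 16 6 21 _] head=4 tail=5 count=1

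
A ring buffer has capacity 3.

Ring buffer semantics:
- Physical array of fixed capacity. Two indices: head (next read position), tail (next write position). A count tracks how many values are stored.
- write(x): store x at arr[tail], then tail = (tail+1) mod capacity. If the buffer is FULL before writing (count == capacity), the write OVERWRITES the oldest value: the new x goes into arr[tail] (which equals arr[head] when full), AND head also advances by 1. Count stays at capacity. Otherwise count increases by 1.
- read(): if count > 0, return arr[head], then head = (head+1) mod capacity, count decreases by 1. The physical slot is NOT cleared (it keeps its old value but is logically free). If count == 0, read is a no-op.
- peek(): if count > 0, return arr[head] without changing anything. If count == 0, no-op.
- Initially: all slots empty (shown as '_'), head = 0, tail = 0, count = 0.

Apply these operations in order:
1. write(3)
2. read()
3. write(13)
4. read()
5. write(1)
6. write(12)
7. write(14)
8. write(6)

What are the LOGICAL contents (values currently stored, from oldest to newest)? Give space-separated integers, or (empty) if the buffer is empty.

Answer: 12 14 6

Derivation:
After op 1 (write(3)): arr=[3 _ _] head=0 tail=1 count=1
After op 2 (read()): arr=[3 _ _] head=1 tail=1 count=0
After op 3 (write(13)): arr=[3 13 _] head=1 tail=2 count=1
After op 4 (read()): arr=[3 13 _] head=2 tail=2 count=0
After op 5 (write(1)): arr=[3 13 1] head=2 tail=0 count=1
After op 6 (write(12)): arr=[12 13 1] head=2 tail=1 count=2
After op 7 (write(14)): arr=[12 14 1] head=2 tail=2 count=3
After op 8 (write(6)): arr=[12 14 6] head=0 tail=0 count=3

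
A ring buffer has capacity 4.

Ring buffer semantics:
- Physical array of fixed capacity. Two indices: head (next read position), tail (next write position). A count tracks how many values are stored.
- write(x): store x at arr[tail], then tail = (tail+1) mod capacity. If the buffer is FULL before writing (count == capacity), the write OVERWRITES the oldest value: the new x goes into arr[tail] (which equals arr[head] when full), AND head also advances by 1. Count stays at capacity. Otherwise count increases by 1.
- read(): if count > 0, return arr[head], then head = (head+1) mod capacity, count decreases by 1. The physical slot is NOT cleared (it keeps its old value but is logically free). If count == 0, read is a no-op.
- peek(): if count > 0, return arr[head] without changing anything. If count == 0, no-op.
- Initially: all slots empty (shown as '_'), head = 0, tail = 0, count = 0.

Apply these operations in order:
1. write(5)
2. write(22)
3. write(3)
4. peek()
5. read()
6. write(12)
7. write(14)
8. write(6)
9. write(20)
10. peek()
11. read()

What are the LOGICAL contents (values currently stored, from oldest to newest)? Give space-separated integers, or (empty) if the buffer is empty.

After op 1 (write(5)): arr=[5 _ _ _] head=0 tail=1 count=1
After op 2 (write(22)): arr=[5 22 _ _] head=0 tail=2 count=2
After op 3 (write(3)): arr=[5 22 3 _] head=0 tail=3 count=3
After op 4 (peek()): arr=[5 22 3 _] head=0 tail=3 count=3
After op 5 (read()): arr=[5 22 3 _] head=1 tail=3 count=2
After op 6 (write(12)): arr=[5 22 3 12] head=1 tail=0 count=3
After op 7 (write(14)): arr=[14 22 3 12] head=1 tail=1 count=4
After op 8 (write(6)): arr=[14 6 3 12] head=2 tail=2 count=4
After op 9 (write(20)): arr=[14 6 20 12] head=3 tail=3 count=4
After op 10 (peek()): arr=[14 6 20 12] head=3 tail=3 count=4
After op 11 (read()): arr=[14 6 20 12] head=0 tail=3 count=3

Answer: 14 6 20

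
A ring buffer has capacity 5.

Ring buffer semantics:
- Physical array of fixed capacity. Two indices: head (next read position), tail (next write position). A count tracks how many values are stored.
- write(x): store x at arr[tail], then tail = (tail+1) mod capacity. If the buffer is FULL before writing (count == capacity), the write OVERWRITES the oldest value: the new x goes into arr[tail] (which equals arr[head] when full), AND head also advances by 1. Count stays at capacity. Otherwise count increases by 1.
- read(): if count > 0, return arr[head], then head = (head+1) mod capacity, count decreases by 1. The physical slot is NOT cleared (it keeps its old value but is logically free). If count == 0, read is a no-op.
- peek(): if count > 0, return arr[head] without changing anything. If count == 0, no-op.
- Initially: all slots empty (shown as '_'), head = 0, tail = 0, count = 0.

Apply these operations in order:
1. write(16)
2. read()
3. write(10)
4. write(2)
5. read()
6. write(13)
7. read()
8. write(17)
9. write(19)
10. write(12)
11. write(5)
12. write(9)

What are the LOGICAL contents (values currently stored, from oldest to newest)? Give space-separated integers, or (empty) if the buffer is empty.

Answer: 17 19 12 5 9

Derivation:
After op 1 (write(16)): arr=[16 _ _ _ _] head=0 tail=1 count=1
After op 2 (read()): arr=[16 _ _ _ _] head=1 tail=1 count=0
After op 3 (write(10)): arr=[16 10 _ _ _] head=1 tail=2 count=1
After op 4 (write(2)): arr=[16 10 2 _ _] head=1 tail=3 count=2
After op 5 (read()): arr=[16 10 2 _ _] head=2 tail=3 count=1
After op 6 (write(13)): arr=[16 10 2 13 _] head=2 tail=4 count=2
After op 7 (read()): arr=[16 10 2 13 _] head=3 tail=4 count=1
After op 8 (write(17)): arr=[16 10 2 13 17] head=3 tail=0 count=2
After op 9 (write(19)): arr=[19 10 2 13 17] head=3 tail=1 count=3
After op 10 (write(12)): arr=[19 12 2 13 17] head=3 tail=2 count=4
After op 11 (write(5)): arr=[19 12 5 13 17] head=3 tail=3 count=5
After op 12 (write(9)): arr=[19 12 5 9 17] head=4 tail=4 count=5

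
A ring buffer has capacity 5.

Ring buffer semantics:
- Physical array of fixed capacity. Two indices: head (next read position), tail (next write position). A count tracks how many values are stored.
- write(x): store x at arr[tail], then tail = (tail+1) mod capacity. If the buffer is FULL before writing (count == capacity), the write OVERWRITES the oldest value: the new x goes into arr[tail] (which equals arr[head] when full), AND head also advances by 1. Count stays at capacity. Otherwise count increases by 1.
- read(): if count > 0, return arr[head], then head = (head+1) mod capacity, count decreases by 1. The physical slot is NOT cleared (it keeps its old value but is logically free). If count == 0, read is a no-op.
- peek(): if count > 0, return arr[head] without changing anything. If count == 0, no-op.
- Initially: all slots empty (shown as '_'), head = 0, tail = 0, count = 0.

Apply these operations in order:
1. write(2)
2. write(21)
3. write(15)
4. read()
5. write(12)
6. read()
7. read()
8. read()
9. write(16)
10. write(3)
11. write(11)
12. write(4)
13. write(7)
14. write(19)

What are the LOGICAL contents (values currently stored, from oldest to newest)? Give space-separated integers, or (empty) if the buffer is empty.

After op 1 (write(2)): arr=[2 _ _ _ _] head=0 tail=1 count=1
After op 2 (write(21)): arr=[2 21 _ _ _] head=0 tail=2 count=2
After op 3 (write(15)): arr=[2 21 15 _ _] head=0 tail=3 count=3
After op 4 (read()): arr=[2 21 15 _ _] head=1 tail=3 count=2
After op 5 (write(12)): arr=[2 21 15 12 _] head=1 tail=4 count=3
After op 6 (read()): arr=[2 21 15 12 _] head=2 tail=4 count=2
After op 7 (read()): arr=[2 21 15 12 _] head=3 tail=4 count=1
After op 8 (read()): arr=[2 21 15 12 _] head=4 tail=4 count=0
After op 9 (write(16)): arr=[2 21 15 12 16] head=4 tail=0 count=1
After op 10 (write(3)): arr=[3 21 15 12 16] head=4 tail=1 count=2
After op 11 (write(11)): arr=[3 11 15 12 16] head=4 tail=2 count=3
After op 12 (write(4)): arr=[3 11 4 12 16] head=4 tail=3 count=4
After op 13 (write(7)): arr=[3 11 4 7 16] head=4 tail=4 count=5
After op 14 (write(19)): arr=[3 11 4 7 19] head=0 tail=0 count=5

Answer: 3 11 4 7 19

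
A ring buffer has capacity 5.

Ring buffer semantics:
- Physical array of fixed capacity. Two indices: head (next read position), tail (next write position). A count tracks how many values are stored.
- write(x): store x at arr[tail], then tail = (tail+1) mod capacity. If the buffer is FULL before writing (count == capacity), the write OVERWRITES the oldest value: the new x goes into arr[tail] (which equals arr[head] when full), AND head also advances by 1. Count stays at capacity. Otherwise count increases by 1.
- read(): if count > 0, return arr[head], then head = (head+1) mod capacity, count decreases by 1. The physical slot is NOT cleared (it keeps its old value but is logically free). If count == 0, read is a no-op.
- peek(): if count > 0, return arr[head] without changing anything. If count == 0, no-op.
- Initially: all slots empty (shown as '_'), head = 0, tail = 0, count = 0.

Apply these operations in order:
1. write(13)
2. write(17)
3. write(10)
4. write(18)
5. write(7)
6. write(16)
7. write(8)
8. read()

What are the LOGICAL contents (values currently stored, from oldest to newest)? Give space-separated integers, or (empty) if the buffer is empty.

After op 1 (write(13)): arr=[13 _ _ _ _] head=0 tail=1 count=1
After op 2 (write(17)): arr=[13 17 _ _ _] head=0 tail=2 count=2
After op 3 (write(10)): arr=[13 17 10 _ _] head=0 tail=3 count=3
After op 4 (write(18)): arr=[13 17 10 18 _] head=0 tail=4 count=4
After op 5 (write(7)): arr=[13 17 10 18 7] head=0 tail=0 count=5
After op 6 (write(16)): arr=[16 17 10 18 7] head=1 tail=1 count=5
After op 7 (write(8)): arr=[16 8 10 18 7] head=2 tail=2 count=5
After op 8 (read()): arr=[16 8 10 18 7] head=3 tail=2 count=4

Answer: 18 7 16 8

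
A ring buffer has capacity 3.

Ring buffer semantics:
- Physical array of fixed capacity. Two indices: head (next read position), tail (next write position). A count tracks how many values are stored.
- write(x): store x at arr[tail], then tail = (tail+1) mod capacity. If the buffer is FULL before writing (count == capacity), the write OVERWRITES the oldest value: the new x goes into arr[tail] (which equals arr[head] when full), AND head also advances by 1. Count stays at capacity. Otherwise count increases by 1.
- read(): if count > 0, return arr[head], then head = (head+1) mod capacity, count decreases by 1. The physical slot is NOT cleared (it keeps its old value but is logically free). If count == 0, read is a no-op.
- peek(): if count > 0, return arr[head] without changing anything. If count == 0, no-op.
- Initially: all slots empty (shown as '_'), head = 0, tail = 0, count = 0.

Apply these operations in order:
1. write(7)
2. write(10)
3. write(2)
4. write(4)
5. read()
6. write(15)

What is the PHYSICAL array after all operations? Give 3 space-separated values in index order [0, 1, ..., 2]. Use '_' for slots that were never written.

After op 1 (write(7)): arr=[7 _ _] head=0 tail=1 count=1
After op 2 (write(10)): arr=[7 10 _] head=0 tail=2 count=2
After op 3 (write(2)): arr=[7 10 2] head=0 tail=0 count=3
After op 4 (write(4)): arr=[4 10 2] head=1 tail=1 count=3
After op 5 (read()): arr=[4 10 2] head=2 tail=1 count=2
After op 6 (write(15)): arr=[4 15 2] head=2 tail=2 count=3

Answer: 4 15 2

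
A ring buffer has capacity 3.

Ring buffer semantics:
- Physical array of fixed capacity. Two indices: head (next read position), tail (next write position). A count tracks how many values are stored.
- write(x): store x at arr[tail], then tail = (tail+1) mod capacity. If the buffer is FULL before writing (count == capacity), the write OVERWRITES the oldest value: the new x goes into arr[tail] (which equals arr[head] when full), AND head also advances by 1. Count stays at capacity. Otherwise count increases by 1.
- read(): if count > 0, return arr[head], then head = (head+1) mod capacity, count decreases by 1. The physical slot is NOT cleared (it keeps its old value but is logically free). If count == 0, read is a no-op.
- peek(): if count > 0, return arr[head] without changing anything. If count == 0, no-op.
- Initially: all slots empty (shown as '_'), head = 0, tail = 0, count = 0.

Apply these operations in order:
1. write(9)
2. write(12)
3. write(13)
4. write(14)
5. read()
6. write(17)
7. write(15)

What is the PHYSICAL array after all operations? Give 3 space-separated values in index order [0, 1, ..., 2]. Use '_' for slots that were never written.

After op 1 (write(9)): arr=[9 _ _] head=0 tail=1 count=1
After op 2 (write(12)): arr=[9 12 _] head=0 tail=2 count=2
After op 3 (write(13)): arr=[9 12 13] head=0 tail=0 count=3
After op 4 (write(14)): arr=[14 12 13] head=1 tail=1 count=3
After op 5 (read()): arr=[14 12 13] head=2 tail=1 count=2
After op 6 (write(17)): arr=[14 17 13] head=2 tail=2 count=3
After op 7 (write(15)): arr=[14 17 15] head=0 tail=0 count=3

Answer: 14 17 15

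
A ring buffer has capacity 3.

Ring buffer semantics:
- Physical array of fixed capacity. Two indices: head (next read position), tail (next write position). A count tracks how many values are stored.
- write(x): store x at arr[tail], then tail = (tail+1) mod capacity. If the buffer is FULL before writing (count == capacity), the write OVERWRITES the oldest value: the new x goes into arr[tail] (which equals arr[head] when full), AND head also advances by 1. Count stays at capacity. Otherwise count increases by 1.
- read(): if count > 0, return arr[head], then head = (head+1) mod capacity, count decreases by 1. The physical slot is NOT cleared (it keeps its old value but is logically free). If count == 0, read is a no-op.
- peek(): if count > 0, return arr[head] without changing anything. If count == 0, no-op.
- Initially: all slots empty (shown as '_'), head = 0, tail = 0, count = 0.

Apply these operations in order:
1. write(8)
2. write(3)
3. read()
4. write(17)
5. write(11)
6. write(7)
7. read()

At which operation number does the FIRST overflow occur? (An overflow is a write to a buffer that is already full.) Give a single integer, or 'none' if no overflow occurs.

Answer: 6

Derivation:
After op 1 (write(8)): arr=[8 _ _] head=0 tail=1 count=1
After op 2 (write(3)): arr=[8 3 _] head=0 tail=2 count=2
After op 3 (read()): arr=[8 3 _] head=1 tail=2 count=1
After op 4 (write(17)): arr=[8 3 17] head=1 tail=0 count=2
After op 5 (write(11)): arr=[11 3 17] head=1 tail=1 count=3
After op 6 (write(7)): arr=[11 7 17] head=2 tail=2 count=3
After op 7 (read()): arr=[11 7 17] head=0 tail=2 count=2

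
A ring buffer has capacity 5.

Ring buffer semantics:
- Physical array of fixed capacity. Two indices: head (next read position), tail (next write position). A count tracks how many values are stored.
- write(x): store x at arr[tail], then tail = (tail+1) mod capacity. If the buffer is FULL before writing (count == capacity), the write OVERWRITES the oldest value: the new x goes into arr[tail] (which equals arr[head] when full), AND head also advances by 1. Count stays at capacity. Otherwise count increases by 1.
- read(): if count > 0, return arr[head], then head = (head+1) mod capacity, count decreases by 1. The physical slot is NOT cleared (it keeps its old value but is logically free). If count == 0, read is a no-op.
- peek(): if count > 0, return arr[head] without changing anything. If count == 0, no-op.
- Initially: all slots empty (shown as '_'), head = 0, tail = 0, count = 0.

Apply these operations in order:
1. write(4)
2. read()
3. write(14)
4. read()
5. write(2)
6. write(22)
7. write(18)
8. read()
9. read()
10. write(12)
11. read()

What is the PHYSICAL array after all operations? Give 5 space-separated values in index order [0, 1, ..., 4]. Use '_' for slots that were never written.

Answer: 12 14 2 22 18

Derivation:
After op 1 (write(4)): arr=[4 _ _ _ _] head=0 tail=1 count=1
After op 2 (read()): arr=[4 _ _ _ _] head=1 tail=1 count=0
After op 3 (write(14)): arr=[4 14 _ _ _] head=1 tail=2 count=1
After op 4 (read()): arr=[4 14 _ _ _] head=2 tail=2 count=0
After op 5 (write(2)): arr=[4 14 2 _ _] head=2 tail=3 count=1
After op 6 (write(22)): arr=[4 14 2 22 _] head=2 tail=4 count=2
After op 7 (write(18)): arr=[4 14 2 22 18] head=2 tail=0 count=3
After op 8 (read()): arr=[4 14 2 22 18] head=3 tail=0 count=2
After op 9 (read()): arr=[4 14 2 22 18] head=4 tail=0 count=1
After op 10 (write(12)): arr=[12 14 2 22 18] head=4 tail=1 count=2
After op 11 (read()): arr=[12 14 2 22 18] head=0 tail=1 count=1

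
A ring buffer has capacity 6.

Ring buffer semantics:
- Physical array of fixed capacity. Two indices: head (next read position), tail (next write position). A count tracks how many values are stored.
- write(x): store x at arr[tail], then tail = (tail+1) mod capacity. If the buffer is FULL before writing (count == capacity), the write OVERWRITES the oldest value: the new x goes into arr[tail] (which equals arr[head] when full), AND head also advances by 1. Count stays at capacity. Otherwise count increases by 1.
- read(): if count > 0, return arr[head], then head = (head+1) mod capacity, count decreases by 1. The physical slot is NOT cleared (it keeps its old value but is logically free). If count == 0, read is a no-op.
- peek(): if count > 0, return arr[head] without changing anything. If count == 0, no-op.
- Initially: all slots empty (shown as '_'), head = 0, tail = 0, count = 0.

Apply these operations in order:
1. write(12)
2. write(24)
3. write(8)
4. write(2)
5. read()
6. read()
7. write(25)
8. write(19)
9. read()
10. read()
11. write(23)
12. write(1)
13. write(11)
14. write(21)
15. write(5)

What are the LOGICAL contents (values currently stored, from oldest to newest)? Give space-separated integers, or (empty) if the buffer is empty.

After op 1 (write(12)): arr=[12 _ _ _ _ _] head=0 tail=1 count=1
After op 2 (write(24)): arr=[12 24 _ _ _ _] head=0 tail=2 count=2
After op 3 (write(8)): arr=[12 24 8 _ _ _] head=0 tail=3 count=3
After op 4 (write(2)): arr=[12 24 8 2 _ _] head=0 tail=4 count=4
After op 5 (read()): arr=[12 24 8 2 _ _] head=1 tail=4 count=3
After op 6 (read()): arr=[12 24 8 2 _ _] head=2 tail=4 count=2
After op 7 (write(25)): arr=[12 24 8 2 25 _] head=2 tail=5 count=3
After op 8 (write(19)): arr=[12 24 8 2 25 19] head=2 tail=0 count=4
After op 9 (read()): arr=[12 24 8 2 25 19] head=3 tail=0 count=3
After op 10 (read()): arr=[12 24 8 2 25 19] head=4 tail=0 count=2
After op 11 (write(23)): arr=[23 24 8 2 25 19] head=4 tail=1 count=3
After op 12 (write(1)): arr=[23 1 8 2 25 19] head=4 tail=2 count=4
After op 13 (write(11)): arr=[23 1 11 2 25 19] head=4 tail=3 count=5
After op 14 (write(21)): arr=[23 1 11 21 25 19] head=4 tail=4 count=6
After op 15 (write(5)): arr=[23 1 11 21 5 19] head=5 tail=5 count=6

Answer: 19 23 1 11 21 5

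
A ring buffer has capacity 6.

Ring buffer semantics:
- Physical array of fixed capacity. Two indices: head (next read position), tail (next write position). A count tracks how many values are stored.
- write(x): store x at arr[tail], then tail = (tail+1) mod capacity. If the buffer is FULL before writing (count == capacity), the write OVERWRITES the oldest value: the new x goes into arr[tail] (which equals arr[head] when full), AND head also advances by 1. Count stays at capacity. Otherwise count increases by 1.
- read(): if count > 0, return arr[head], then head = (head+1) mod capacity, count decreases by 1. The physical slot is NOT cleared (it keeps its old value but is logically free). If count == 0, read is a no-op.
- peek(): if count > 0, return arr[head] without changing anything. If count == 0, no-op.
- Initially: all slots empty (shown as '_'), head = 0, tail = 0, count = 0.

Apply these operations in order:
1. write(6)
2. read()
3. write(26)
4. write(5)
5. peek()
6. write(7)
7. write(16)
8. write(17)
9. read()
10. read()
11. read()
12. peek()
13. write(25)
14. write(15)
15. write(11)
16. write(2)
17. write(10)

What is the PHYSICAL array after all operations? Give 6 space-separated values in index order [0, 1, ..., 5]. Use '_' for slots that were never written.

Answer: 25 15 11 2 10 17

Derivation:
After op 1 (write(6)): arr=[6 _ _ _ _ _] head=0 tail=1 count=1
After op 2 (read()): arr=[6 _ _ _ _ _] head=1 tail=1 count=0
After op 3 (write(26)): arr=[6 26 _ _ _ _] head=1 tail=2 count=1
After op 4 (write(5)): arr=[6 26 5 _ _ _] head=1 tail=3 count=2
After op 5 (peek()): arr=[6 26 5 _ _ _] head=1 tail=3 count=2
After op 6 (write(7)): arr=[6 26 5 7 _ _] head=1 tail=4 count=3
After op 7 (write(16)): arr=[6 26 5 7 16 _] head=1 tail=5 count=4
After op 8 (write(17)): arr=[6 26 5 7 16 17] head=1 tail=0 count=5
After op 9 (read()): arr=[6 26 5 7 16 17] head=2 tail=0 count=4
After op 10 (read()): arr=[6 26 5 7 16 17] head=3 tail=0 count=3
After op 11 (read()): arr=[6 26 5 7 16 17] head=4 tail=0 count=2
After op 12 (peek()): arr=[6 26 5 7 16 17] head=4 tail=0 count=2
After op 13 (write(25)): arr=[25 26 5 7 16 17] head=4 tail=1 count=3
After op 14 (write(15)): arr=[25 15 5 7 16 17] head=4 tail=2 count=4
After op 15 (write(11)): arr=[25 15 11 7 16 17] head=4 tail=3 count=5
After op 16 (write(2)): arr=[25 15 11 2 16 17] head=4 tail=4 count=6
After op 17 (write(10)): arr=[25 15 11 2 10 17] head=5 tail=5 count=6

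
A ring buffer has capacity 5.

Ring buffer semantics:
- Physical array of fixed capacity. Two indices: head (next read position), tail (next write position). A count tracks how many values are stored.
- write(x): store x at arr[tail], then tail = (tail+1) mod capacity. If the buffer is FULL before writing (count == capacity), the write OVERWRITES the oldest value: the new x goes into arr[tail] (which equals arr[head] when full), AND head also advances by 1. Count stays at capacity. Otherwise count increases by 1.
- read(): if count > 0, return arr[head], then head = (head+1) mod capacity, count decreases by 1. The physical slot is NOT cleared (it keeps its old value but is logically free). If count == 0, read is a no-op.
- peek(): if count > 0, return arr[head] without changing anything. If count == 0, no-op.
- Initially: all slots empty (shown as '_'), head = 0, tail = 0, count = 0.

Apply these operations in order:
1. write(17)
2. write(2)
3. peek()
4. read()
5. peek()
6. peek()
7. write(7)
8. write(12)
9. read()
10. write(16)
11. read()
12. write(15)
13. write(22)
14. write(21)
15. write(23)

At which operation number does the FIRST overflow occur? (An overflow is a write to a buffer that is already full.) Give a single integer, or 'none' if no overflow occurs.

Answer: 15

Derivation:
After op 1 (write(17)): arr=[17 _ _ _ _] head=0 tail=1 count=1
After op 2 (write(2)): arr=[17 2 _ _ _] head=0 tail=2 count=2
After op 3 (peek()): arr=[17 2 _ _ _] head=0 tail=2 count=2
After op 4 (read()): arr=[17 2 _ _ _] head=1 tail=2 count=1
After op 5 (peek()): arr=[17 2 _ _ _] head=1 tail=2 count=1
After op 6 (peek()): arr=[17 2 _ _ _] head=1 tail=2 count=1
After op 7 (write(7)): arr=[17 2 7 _ _] head=1 tail=3 count=2
After op 8 (write(12)): arr=[17 2 7 12 _] head=1 tail=4 count=3
After op 9 (read()): arr=[17 2 7 12 _] head=2 tail=4 count=2
After op 10 (write(16)): arr=[17 2 7 12 16] head=2 tail=0 count=3
After op 11 (read()): arr=[17 2 7 12 16] head=3 tail=0 count=2
After op 12 (write(15)): arr=[15 2 7 12 16] head=3 tail=1 count=3
After op 13 (write(22)): arr=[15 22 7 12 16] head=3 tail=2 count=4
After op 14 (write(21)): arr=[15 22 21 12 16] head=3 tail=3 count=5
After op 15 (write(23)): arr=[15 22 21 23 16] head=4 tail=4 count=5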